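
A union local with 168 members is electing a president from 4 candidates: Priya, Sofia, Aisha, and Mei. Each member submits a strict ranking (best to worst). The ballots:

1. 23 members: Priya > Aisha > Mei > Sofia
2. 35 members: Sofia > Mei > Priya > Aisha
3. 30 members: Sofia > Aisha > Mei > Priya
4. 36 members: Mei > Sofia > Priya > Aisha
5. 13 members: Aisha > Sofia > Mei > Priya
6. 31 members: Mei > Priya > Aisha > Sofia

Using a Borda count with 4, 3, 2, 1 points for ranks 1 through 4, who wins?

Priya: 23·4 + 35·2 + 30·1 + 36·2 + 13·1 + 31·3 = 370
Sofia: 23·1 + 35·4 + 30·4 + 36·3 + 13·3 + 31·1 = 461
Aisha: 23·3 + 35·1 + 30·3 + 36·1 + 13·4 + 31·2 = 344
Mei: 23·2 + 35·3 + 30·2 + 36·4 + 13·2 + 31·4 = 505
Mei has the highest Borda score (505).

Mei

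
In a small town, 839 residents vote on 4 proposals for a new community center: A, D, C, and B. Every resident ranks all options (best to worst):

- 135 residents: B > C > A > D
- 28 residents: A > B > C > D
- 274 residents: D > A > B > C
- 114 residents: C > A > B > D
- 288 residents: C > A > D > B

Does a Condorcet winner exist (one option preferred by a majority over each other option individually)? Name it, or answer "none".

Checking pairwise contests:
C beats A 537–302.
A beats D 565–274.
B beats C 437–402.
A beats B 704–135.
Every option loses at least one head-to-head, so there is no Condorcet winner.

none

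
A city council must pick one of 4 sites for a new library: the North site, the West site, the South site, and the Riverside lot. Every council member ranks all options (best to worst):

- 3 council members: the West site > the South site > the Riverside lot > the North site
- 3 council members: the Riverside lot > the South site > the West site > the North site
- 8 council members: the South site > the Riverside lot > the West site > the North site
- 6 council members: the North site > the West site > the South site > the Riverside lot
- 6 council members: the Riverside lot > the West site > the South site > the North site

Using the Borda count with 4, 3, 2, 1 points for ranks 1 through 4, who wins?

the South site

the North site: 3·1 + 3·1 + 8·1 + 6·4 + 6·1 = 44
the West site: 3·4 + 3·2 + 8·2 + 6·3 + 6·3 = 70
the South site: 3·3 + 3·3 + 8·4 + 6·2 + 6·2 = 74
the Riverside lot: 3·2 + 3·4 + 8·3 + 6·1 + 6·4 = 72
the South site has the highest Borda score (74).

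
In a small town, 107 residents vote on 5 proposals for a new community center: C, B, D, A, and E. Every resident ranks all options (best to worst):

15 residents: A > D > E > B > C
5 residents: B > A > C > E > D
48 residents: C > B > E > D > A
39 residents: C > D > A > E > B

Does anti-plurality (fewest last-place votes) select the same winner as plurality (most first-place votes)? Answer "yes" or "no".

no

Anti-plurality — last-place votes: C 15, B 39, D 5, A 48, E 0. Winner: E.
Plurality — first-place votes: C 87, B 5, D 0, A 15, E 0. Winner: C.
The two methods disagree.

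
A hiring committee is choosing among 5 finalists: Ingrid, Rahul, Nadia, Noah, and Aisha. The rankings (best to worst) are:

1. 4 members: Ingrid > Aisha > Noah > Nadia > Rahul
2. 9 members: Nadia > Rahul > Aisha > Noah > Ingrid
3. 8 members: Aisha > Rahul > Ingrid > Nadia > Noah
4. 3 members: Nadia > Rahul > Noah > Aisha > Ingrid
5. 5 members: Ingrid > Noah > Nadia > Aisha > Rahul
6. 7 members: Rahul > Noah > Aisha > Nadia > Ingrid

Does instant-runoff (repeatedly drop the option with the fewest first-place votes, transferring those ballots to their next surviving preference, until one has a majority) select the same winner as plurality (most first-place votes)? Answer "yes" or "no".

Instant-runoff — R1 Ingrid 9, Rahul 7, Nadia 12, Noah 0, Aisha 8 (Noah out); R2 Ingrid 9, Rahul 7, Nadia 12, Aisha 8 (Rahul out); R3 Ingrid 9, Nadia 12, Aisha 15 (Ingrid out); R4 Nadia 17, Aisha 19 (Aisha winner). Winner: Aisha.
Plurality — first-place votes: Ingrid 9, Rahul 7, Nadia 12, Noah 0, Aisha 8. Winner: Nadia.
The two methods disagree.

no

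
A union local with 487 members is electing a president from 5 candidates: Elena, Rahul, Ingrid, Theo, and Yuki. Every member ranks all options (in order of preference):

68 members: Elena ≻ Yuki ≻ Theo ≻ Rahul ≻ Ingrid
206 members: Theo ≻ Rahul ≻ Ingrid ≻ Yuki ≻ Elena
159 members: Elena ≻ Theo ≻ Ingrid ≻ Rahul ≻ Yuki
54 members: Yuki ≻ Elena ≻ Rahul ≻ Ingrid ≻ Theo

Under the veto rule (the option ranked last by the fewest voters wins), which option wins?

Last-place votes: Elena 206, Rahul 0, Ingrid 68, Theo 54, Yuki 159.
Rahul is ranked last by the fewest voters, so Rahul wins.

Rahul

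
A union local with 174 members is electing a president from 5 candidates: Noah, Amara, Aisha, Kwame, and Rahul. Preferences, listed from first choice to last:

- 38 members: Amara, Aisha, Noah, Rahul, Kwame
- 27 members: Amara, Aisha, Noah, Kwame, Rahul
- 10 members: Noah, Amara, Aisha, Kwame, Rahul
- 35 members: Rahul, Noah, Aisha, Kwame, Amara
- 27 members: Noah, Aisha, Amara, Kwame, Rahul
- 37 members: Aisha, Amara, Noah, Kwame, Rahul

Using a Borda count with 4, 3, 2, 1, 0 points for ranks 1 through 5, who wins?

Noah: 38·2 + 27·2 + 10·4 + 35·3 + 27·4 + 37·2 = 457
Amara: 38·4 + 27·4 + 10·3 + 35·0 + 27·2 + 37·3 = 455
Aisha: 38·3 + 27·3 + 10·2 + 35·2 + 27·3 + 37·4 = 514
Kwame: 38·0 + 27·1 + 10·1 + 35·1 + 27·1 + 37·1 = 136
Rahul: 38·1 + 27·0 + 10·0 + 35·4 + 27·0 + 37·0 = 178
Aisha has the highest Borda score (514).

Aisha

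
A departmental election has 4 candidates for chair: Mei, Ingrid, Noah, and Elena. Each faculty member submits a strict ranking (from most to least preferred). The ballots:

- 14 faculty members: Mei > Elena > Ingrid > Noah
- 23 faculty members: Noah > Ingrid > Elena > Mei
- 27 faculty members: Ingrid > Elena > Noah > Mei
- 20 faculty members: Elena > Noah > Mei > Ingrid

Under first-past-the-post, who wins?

Ingrid

First-place votes: Mei 14, Ingrid 27, Noah 23, Elena 20.
Ingrid has the most first-place votes.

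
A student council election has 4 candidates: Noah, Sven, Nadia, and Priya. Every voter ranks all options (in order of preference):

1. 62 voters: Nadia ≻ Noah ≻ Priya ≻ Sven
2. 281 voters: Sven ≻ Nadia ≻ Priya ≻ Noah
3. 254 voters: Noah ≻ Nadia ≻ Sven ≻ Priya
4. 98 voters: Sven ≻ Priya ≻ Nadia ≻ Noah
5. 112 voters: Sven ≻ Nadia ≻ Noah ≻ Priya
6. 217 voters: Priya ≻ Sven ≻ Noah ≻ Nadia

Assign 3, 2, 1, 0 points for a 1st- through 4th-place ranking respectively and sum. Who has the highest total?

Sven

Noah: 62·2 + 281·0 + 254·3 + 98·0 + 112·1 + 217·1 = 1215
Sven: 62·0 + 281·3 + 254·1 + 98·3 + 112·3 + 217·2 = 2161
Nadia: 62·3 + 281·2 + 254·2 + 98·1 + 112·2 + 217·0 = 1578
Priya: 62·1 + 281·1 + 254·0 + 98·2 + 112·0 + 217·3 = 1190
Sven has the highest Borda score (2161).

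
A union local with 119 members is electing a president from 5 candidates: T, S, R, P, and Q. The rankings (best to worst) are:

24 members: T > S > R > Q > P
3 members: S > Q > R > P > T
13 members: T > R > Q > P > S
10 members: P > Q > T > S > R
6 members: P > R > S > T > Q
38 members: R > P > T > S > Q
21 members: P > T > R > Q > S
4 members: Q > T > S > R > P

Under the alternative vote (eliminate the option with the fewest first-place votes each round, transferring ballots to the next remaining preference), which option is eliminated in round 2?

Q

Round 1: T 37, S 3, R 38, P 37, Q 4. Eliminate S.
Round 2: T 37, R 38, P 37, Q 7. Eliminate Q.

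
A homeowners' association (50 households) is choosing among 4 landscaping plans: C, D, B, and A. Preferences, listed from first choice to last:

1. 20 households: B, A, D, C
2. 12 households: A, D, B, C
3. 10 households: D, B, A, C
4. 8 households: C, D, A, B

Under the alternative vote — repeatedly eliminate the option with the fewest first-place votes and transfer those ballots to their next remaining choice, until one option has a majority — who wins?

D

Round 1: C 8, D 10, B 20, A 12. Eliminate C.
Round 2: D 18, B 20, A 12. Eliminate A.
Round 3: D 30, B 20. D has a majority.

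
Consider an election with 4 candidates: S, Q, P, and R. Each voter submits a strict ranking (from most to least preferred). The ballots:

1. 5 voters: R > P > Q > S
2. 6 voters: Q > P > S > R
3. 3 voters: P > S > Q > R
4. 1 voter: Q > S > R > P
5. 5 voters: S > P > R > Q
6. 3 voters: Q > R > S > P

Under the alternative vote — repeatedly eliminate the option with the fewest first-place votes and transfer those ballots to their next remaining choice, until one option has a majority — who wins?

Q

Round 1: S 5, Q 10, P 3, R 5. Eliminate P.
Round 2: S 8, Q 10, R 5. Eliminate R.
Round 3: S 8, Q 15. Q has a majority.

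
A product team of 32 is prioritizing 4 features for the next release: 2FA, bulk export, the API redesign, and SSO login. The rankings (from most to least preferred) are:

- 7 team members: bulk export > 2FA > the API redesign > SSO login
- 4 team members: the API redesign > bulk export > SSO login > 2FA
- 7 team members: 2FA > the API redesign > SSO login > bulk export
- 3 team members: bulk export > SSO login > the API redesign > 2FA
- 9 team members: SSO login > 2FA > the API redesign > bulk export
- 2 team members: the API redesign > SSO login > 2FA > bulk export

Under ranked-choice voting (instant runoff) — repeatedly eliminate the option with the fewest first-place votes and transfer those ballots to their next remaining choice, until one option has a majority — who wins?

Round 1: 2FA 7, bulk export 10, the API redesign 6, SSO login 9. Eliminate the API redesign.
Round 2: 2FA 7, bulk export 14, SSO login 11. Eliminate 2FA.
Round 3: bulk export 14, SSO login 18. SSO login has a majority.

SSO login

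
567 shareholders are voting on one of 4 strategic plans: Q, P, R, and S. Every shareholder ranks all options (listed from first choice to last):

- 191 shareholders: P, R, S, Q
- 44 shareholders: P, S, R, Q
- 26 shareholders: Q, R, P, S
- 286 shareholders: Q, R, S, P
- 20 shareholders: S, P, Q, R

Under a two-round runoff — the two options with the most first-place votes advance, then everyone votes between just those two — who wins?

Round 1 first-place votes: Q 312, P 235, R 0, S 20.
Q and P advance.
Runoff: Q is preferred to P by 312 voters; P by 255.
Q wins the runoff.

Q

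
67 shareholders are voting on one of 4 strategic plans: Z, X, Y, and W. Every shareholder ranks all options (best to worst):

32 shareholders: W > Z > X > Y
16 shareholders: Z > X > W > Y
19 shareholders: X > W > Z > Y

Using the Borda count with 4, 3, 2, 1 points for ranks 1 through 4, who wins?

Z: 32·3 + 16·4 + 19·2 = 198
X: 32·2 + 16·3 + 19·4 = 188
Y: 32·1 + 16·1 + 19·1 = 67
W: 32·4 + 16·2 + 19·3 = 217
W has the highest Borda score (217).

W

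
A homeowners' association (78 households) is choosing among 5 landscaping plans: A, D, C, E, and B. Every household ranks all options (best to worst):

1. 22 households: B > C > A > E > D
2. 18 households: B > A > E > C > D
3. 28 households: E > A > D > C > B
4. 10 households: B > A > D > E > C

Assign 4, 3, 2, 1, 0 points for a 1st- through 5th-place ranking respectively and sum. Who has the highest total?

A: 22·2 + 18·3 + 28·3 + 10·3 = 212
D: 22·0 + 18·0 + 28·2 + 10·2 = 76
C: 22·3 + 18·1 + 28·1 + 10·0 = 112
E: 22·1 + 18·2 + 28·4 + 10·1 = 180
B: 22·4 + 18·4 + 28·0 + 10·4 = 200
A has the highest Borda score (212).

A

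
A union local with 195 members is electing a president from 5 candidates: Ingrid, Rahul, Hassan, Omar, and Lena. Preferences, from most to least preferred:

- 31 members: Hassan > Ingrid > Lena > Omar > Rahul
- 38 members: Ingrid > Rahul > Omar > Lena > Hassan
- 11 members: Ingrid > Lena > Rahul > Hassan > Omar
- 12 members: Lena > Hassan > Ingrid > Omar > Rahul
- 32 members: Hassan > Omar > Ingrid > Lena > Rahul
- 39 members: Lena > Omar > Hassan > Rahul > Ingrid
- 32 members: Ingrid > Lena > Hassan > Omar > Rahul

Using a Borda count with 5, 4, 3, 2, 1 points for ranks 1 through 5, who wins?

Ingrid: 31·4 + 38·5 + 11·5 + 12·3 + 32·3 + 39·1 + 32·5 = 700
Rahul: 31·1 + 38·4 + 11·3 + 12·1 + 32·1 + 39·2 + 32·1 = 370
Hassan: 31·5 + 38·1 + 11·2 + 12·4 + 32·5 + 39·3 + 32·3 = 636
Omar: 31·2 + 38·3 + 11·1 + 12·2 + 32·4 + 39·4 + 32·2 = 559
Lena: 31·3 + 38·2 + 11·4 + 12·5 + 32·2 + 39·5 + 32·4 = 660
Ingrid has the highest Borda score (700).

Ingrid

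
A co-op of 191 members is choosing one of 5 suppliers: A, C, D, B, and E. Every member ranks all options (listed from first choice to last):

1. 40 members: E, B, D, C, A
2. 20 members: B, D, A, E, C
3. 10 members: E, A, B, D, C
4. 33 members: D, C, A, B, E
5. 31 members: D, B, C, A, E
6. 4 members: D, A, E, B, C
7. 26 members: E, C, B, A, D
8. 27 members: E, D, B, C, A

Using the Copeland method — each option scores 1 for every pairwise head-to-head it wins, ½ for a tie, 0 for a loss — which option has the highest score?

A: loses to C, D, B, and E → score 0.
C: beats A; loses to D, B, and E → score 1.
D: beats A and C; loses to B and E → score 2.
B: beats A, C, and D; loses to E → score 3.
E: beats A, C, D, and B → score 4.
E has the best pairwise record.

E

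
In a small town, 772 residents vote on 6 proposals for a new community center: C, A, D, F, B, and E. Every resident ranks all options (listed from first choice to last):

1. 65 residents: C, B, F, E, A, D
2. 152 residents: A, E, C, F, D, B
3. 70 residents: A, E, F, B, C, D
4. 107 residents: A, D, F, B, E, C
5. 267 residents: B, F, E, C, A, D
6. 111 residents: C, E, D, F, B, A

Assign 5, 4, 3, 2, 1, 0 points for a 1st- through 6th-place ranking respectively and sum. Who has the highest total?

C: 65·5 + 152·3 + 70·1 + 107·0 + 267·2 + 111·5 = 1940
A: 65·1 + 152·5 + 70·5 + 107·5 + 267·1 + 111·0 = 1977
D: 65·0 + 152·1 + 70·0 + 107·4 + 267·0 + 111·3 = 913
F: 65·3 + 152·2 + 70·3 + 107·3 + 267·4 + 111·2 = 2320
B: 65·4 + 152·0 + 70·2 + 107·2 + 267·5 + 111·1 = 2060
E: 65·2 + 152·4 + 70·4 + 107·1 + 267·3 + 111·4 = 2370
E has the highest Borda score (2370).

E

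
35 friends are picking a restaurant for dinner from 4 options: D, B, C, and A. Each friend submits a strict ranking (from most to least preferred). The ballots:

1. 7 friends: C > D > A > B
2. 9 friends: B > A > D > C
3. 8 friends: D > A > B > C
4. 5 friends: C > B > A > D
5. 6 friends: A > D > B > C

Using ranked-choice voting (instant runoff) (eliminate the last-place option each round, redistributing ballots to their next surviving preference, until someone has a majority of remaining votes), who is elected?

Round 1: D 8, B 9, C 12, A 6. Eliminate A.
Round 2: D 14, B 9, C 12. Eliminate B.
Round 3: D 23, C 12. D has a majority.

D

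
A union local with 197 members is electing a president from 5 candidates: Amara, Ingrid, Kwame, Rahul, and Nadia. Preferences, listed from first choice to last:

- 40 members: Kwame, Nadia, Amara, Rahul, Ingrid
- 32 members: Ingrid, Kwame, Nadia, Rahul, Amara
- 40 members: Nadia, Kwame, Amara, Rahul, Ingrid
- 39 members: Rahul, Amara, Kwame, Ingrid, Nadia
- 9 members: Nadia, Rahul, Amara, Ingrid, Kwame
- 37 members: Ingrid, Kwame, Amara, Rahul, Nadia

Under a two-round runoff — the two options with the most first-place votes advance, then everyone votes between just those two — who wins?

Round 1 first-place votes: Amara 0, Ingrid 69, Kwame 40, Rahul 39, Nadia 49.
Ingrid and Nadia advance.
Runoff: Ingrid is preferred to Nadia by 108 voters; Nadia by 89.
Ingrid wins the runoff.

Ingrid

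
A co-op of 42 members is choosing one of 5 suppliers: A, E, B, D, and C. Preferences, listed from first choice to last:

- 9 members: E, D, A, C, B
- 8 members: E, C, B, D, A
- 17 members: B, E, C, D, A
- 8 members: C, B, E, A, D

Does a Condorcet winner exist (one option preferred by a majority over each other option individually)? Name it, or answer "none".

Checking pairwise contests:
E beats A 42–0.
B beats E 25–17.
C beats B 25–17.
E beats D 42–0.
E beats C 34–8.
Every option loses at least one head-to-head, so there is no Condorcet winner.

none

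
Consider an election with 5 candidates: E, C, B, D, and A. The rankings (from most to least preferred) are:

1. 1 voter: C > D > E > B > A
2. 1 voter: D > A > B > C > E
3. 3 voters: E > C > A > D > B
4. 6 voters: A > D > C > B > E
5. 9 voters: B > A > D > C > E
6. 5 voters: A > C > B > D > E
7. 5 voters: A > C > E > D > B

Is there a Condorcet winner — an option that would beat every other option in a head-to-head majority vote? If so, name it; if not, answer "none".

A

A vs E: 26–4 for A.
A vs C: 26–4 for A.
A vs B: 20–10 for A.
A vs D: 28–2 for A.
A beats every other option head-to-head.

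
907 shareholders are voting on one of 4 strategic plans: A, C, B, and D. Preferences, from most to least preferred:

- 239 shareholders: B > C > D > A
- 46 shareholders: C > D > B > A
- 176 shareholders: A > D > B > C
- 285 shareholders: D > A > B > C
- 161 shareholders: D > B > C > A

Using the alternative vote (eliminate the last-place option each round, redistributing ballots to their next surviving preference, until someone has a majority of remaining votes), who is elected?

Round 1: A 176, C 46, B 239, D 446. Eliminate C.
Round 2: A 176, B 239, D 492. D has a majority.

D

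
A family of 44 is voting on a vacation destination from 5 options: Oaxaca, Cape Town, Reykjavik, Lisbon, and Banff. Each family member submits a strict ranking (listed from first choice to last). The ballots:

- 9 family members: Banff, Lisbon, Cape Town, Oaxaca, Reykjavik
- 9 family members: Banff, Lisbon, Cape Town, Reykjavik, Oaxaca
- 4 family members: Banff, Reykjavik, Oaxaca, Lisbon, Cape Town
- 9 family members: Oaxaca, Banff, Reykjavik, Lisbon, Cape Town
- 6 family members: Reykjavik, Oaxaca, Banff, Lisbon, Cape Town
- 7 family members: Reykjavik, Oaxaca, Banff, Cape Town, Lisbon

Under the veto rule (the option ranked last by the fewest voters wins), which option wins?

Last-place votes: Oaxaca 9, Cape Town 19, Reykjavik 9, Lisbon 7, Banff 0.
Banff is ranked last by the fewest voters, so Banff wins.

Banff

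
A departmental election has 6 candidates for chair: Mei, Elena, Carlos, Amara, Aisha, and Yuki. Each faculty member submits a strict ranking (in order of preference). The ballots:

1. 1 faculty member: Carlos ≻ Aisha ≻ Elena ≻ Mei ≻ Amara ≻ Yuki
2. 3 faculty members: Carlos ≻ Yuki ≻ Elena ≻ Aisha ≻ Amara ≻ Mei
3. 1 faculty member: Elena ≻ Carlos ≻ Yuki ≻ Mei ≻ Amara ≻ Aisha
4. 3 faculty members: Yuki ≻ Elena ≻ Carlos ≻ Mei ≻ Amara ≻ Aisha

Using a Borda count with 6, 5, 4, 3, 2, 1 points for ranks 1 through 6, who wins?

Mei: 1·3 + 3·1 + 1·3 + 3·3 = 18
Elena: 1·4 + 3·4 + 1·6 + 3·5 = 37
Carlos: 1·6 + 3·6 + 1·5 + 3·4 = 41
Amara: 1·2 + 3·2 + 1·2 + 3·2 = 16
Aisha: 1·5 + 3·3 + 1·1 + 3·1 = 18
Yuki: 1·1 + 3·5 + 1·4 + 3·6 = 38
Carlos has the highest Borda score (41).

Carlos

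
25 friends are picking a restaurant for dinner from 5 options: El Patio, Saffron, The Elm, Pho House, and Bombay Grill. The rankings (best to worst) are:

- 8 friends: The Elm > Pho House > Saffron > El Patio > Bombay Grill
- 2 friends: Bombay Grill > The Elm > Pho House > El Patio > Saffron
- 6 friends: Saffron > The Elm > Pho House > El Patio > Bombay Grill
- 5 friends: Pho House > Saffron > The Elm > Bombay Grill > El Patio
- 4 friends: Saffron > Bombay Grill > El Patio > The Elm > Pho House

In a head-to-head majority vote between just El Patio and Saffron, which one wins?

Saffron

Voters preferring El Patio to Saffron: 2; preferring Saffron to El Patio: 23.
Saffron wins the head-to-head.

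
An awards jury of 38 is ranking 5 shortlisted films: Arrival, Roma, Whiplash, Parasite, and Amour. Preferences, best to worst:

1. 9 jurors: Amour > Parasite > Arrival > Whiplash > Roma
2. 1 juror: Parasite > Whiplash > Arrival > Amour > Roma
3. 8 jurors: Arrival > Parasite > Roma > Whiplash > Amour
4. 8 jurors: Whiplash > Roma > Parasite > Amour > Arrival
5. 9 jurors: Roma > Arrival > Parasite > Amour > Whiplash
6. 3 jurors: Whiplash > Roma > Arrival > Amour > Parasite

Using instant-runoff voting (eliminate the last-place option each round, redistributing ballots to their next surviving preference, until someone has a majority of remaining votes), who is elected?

Round 1: Arrival 8, Roma 9, Whiplash 11, Parasite 1, Amour 9. Eliminate Parasite.
Round 2: Arrival 8, Roma 9, Whiplash 12, Amour 9. Eliminate Arrival.
Round 3: Roma 17, Whiplash 12, Amour 9. Eliminate Amour.
Round 4: Roma 17, Whiplash 21. Whiplash has a majority.

Whiplash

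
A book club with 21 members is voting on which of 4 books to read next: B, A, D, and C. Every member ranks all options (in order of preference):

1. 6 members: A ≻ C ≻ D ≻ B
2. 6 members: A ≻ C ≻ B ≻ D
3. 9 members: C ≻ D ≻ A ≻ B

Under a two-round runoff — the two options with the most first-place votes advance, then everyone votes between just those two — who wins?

A

Round 1 first-place votes: B 0, A 12, D 0, C 9.
A and C advance.
Runoff: A is preferred to C by 12 voters; C by 9.
A wins the runoff.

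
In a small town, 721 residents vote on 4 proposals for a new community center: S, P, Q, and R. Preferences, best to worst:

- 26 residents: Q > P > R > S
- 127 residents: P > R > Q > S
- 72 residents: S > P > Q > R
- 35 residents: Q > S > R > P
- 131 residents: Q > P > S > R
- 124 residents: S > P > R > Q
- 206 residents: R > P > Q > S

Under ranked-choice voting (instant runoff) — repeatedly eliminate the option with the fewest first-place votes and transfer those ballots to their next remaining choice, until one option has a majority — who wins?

S

Round 1: S 196, P 127, Q 192, R 206. Eliminate P.
Round 2: S 196, Q 192, R 333. Eliminate Q.
Round 3: S 362, R 359. S has a majority.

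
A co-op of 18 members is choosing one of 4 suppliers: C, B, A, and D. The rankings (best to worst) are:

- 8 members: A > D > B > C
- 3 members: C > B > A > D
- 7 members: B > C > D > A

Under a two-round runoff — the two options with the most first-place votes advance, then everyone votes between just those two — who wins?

Round 1 first-place votes: C 3, B 7, A 8, D 0.
A and B advance.
Runoff: A is preferred to B by 8 voters; B by 10.
B wins the runoff.

B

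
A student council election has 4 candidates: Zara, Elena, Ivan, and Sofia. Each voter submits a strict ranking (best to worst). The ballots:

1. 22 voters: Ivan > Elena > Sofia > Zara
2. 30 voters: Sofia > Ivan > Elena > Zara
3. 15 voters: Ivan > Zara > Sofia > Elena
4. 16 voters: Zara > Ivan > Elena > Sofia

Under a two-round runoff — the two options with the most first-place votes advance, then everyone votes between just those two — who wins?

Ivan

Round 1 first-place votes: Zara 16, Elena 0, Ivan 37, Sofia 30.
Ivan and Sofia advance.
Runoff: Ivan is preferred to Sofia by 53 voters; Sofia by 30.
Ivan wins the runoff.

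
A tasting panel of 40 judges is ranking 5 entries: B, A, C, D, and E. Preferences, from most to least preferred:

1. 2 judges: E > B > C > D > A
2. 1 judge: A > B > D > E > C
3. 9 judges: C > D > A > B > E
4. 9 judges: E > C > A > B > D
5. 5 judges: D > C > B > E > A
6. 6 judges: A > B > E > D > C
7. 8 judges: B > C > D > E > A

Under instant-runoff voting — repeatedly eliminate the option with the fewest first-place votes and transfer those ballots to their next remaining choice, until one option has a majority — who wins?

C

Round 1: B 8, A 7, C 9, D 5, E 11. Eliminate D.
Round 2: B 8, A 7, C 14, E 11. Eliminate A.
Round 3: B 15, C 14, E 11. Eliminate E.
Round 4: B 17, C 23. C has a majority.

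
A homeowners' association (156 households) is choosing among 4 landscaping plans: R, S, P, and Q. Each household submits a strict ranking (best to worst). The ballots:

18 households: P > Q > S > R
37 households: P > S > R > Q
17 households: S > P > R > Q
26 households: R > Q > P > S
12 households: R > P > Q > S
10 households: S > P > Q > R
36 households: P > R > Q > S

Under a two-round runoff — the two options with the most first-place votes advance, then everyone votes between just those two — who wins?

P

Round 1 first-place votes: R 38, S 27, P 91, Q 0.
P and R advance.
Runoff: P is preferred to R by 118 voters; R by 38.
P wins the runoff.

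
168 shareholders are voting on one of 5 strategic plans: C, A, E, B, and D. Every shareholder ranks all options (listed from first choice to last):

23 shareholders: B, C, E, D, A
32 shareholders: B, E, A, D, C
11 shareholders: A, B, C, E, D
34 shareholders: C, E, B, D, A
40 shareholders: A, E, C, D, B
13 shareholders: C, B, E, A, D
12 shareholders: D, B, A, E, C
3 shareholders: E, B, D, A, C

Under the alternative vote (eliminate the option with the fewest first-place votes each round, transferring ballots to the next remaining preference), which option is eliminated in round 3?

C

Round 1: C 47, A 51, E 3, B 55, D 12. Eliminate E.
Round 2: C 47, A 51, B 58, D 12. Eliminate D.
Round 3: C 47, A 51, B 70. Eliminate C.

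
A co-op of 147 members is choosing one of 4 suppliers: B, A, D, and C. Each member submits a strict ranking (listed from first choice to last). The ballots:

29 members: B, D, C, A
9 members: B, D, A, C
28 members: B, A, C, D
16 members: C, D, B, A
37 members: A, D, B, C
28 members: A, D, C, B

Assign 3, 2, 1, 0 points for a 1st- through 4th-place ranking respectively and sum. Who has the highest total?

B: 29·3 + 9·3 + 28·3 + 16·1 + 37·1 + 28·0 = 251
A: 29·0 + 9·1 + 28·2 + 16·0 + 37·3 + 28·3 = 260
D: 29·2 + 9·2 + 28·0 + 16·2 + 37·2 + 28·2 = 238
C: 29·1 + 9·0 + 28·1 + 16·3 + 37·0 + 28·1 = 133
A has the highest Borda score (260).

A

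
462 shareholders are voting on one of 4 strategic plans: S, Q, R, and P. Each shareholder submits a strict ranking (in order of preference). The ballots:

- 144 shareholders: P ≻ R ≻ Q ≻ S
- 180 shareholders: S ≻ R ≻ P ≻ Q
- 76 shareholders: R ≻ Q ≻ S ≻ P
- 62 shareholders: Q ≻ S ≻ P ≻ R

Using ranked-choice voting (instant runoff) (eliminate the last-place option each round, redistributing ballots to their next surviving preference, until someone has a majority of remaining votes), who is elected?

S

Round 1: S 180, Q 62, R 76, P 144. Eliminate Q.
Round 2: S 242, R 76, P 144. S has a majority.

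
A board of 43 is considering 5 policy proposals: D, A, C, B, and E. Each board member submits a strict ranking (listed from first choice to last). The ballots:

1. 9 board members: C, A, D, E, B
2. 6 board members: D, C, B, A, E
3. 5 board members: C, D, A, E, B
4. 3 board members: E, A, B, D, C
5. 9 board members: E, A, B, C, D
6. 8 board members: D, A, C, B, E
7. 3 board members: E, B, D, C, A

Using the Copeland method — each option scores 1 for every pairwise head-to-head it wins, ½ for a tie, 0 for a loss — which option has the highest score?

D: beats A, B, and E; loses to C → score 3.
A: beats B and E; loses to D and C → score 2.
C: beats D, A, B, and E → score 4.
B: loses to D, A, C, and E → score 0.
E: beats B; loses to D, A, and C → score 1.
C has the best pairwise record.

C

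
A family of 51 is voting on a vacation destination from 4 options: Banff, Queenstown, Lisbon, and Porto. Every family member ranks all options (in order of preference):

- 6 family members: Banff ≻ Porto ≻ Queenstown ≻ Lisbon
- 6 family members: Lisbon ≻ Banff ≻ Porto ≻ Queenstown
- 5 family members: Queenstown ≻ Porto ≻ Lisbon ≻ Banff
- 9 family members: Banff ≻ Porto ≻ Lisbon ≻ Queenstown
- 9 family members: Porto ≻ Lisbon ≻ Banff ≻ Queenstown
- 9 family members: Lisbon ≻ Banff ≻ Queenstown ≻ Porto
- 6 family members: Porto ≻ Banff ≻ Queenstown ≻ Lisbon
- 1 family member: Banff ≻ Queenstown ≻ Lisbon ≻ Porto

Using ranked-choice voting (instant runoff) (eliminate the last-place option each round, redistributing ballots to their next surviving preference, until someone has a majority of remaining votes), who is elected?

Banff

Round 1: Banff 16, Queenstown 5, Lisbon 15, Porto 15. Eliminate Queenstown.
Round 2: Banff 16, Lisbon 15, Porto 20. Eliminate Lisbon.
Round 3: Banff 31, Porto 20. Banff has a majority.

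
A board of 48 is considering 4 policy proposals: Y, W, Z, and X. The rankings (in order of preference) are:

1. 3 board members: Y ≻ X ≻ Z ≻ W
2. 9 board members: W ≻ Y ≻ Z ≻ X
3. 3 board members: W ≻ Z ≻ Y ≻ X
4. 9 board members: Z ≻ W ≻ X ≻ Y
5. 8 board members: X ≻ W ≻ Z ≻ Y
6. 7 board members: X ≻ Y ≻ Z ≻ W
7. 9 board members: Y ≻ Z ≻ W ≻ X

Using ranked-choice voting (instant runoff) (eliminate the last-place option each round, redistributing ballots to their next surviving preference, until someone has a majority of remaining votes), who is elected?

Round 1: Y 12, W 12, Z 9, X 15. Eliminate Z.
Round 2: Y 12, W 21, X 15. Eliminate Y.
Round 3: W 30, X 18. W has a majority.

W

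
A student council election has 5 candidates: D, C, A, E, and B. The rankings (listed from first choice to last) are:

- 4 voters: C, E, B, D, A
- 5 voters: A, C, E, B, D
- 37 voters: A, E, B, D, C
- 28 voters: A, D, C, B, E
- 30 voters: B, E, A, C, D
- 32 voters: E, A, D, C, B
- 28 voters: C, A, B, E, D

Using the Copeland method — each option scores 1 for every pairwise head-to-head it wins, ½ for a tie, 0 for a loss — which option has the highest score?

A

D: beats C; loses to A, E, and B → score 1.
C: beats B; loses to D, A, and E → score 1.
A: beats D, C, E, and B → score 4.
E: beats D and C; loses to A and B → score 2.
B: beats D and E; loses to C and A → score 2.
A has the best pairwise record.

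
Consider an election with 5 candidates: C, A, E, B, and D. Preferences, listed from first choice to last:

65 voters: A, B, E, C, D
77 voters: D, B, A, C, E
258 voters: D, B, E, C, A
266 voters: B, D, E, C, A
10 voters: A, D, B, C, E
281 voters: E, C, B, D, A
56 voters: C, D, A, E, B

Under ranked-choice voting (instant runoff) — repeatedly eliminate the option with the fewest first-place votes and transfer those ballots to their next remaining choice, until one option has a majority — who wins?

B

Round 1: C 56, A 75, E 281, B 266, D 335. Eliminate C.
Round 2: A 75, E 281, B 266, D 391. Eliminate A.
Round 3: E 281, B 331, D 401. Eliminate E.
Round 4: B 612, D 401. B has a majority.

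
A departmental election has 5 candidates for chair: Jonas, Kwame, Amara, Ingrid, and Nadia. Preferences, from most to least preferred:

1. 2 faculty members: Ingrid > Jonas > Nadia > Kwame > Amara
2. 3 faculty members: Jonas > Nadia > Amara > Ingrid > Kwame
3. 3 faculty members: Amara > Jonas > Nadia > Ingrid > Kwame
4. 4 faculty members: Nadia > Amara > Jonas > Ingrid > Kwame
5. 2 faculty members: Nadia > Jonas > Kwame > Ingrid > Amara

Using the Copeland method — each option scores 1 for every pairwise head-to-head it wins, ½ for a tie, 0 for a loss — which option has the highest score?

Jonas

Jonas: beats Kwame, Ingrid, and Nadia; ties Amara → score 3.5.
Kwame: loses to Jonas, Amara, Ingrid, and Nadia → score 0.
Amara: beats Kwame and Ingrid; ties Jonas; loses to Nadia → score 2.5.
Ingrid: beats Kwame; loses to Jonas, Amara, and Nadia → score 1.
Nadia: beats Kwame, Amara, and Ingrid; loses to Jonas → score 3.
Jonas has the best pairwise record.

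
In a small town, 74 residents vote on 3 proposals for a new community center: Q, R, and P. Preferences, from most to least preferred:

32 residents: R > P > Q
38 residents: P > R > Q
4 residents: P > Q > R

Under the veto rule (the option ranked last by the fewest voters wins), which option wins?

Last-place votes: Q 70, R 4, P 0.
P is ranked last by the fewest voters, so P wins.

P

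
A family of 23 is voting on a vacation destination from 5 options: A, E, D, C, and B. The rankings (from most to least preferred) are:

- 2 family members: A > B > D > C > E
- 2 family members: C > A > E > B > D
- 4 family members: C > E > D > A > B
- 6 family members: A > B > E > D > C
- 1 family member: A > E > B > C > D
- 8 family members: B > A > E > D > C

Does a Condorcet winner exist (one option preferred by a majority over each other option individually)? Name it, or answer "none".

A

A vs E: 19–4 for A.
A vs D: 19–4 for A.
A vs C: 17–6 for A.
A vs B: 15–8 for A.
A beats every other option head-to-head.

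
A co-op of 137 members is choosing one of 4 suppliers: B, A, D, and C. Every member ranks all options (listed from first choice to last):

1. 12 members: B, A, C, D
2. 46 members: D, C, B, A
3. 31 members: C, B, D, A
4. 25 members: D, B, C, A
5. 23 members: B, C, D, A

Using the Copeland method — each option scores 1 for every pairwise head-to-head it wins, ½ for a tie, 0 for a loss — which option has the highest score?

B: beats A; loses to D and C → score 1.
A: loses to B, D, and C → score 0.
D: beats B, A, and C → score 3.
C: beats B and A; loses to D → score 2.
D has the best pairwise record.

D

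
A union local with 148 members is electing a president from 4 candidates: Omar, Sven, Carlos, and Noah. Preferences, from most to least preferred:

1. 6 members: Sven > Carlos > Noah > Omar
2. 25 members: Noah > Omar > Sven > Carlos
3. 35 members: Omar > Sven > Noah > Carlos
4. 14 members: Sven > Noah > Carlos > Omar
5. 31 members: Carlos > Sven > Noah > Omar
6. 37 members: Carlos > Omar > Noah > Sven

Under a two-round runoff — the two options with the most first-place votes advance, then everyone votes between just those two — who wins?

Carlos

Round 1 first-place votes: Omar 35, Sven 20, Carlos 68, Noah 25.
Carlos and Omar advance.
Runoff: Carlos is preferred to Omar by 88 voters; Omar by 60.
Carlos wins the runoff.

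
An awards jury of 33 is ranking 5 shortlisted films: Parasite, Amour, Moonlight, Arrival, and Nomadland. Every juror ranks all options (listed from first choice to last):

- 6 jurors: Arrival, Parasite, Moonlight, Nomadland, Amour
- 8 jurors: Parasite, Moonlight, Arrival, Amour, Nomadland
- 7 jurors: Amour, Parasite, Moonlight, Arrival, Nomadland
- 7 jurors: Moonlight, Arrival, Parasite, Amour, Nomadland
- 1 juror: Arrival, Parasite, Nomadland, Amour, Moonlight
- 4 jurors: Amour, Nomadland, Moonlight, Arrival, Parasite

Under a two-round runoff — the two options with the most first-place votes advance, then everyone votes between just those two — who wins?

Parasite

Round 1 first-place votes: Parasite 8, Amour 11, Moonlight 7, Arrival 7, Nomadland 0.
Amour and Parasite advance.
Runoff: Amour is preferred to Parasite by 11 voters; Parasite by 22.
Parasite wins the runoff.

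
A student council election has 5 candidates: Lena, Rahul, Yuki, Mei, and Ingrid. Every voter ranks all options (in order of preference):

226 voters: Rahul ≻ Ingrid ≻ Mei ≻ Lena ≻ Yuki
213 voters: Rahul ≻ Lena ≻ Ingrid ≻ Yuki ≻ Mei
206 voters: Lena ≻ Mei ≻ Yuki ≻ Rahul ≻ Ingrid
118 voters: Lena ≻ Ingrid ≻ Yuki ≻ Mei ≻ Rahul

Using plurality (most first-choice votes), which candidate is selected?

Rahul

First-place votes: Lena 324, Rahul 439, Yuki 0, Mei 0, Ingrid 0.
Rahul has the most first-place votes.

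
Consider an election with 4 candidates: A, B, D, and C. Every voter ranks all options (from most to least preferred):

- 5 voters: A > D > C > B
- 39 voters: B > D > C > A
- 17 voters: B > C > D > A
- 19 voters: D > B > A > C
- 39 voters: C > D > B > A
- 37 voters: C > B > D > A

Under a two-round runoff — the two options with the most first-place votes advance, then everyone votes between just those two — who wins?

Round 1 first-place votes: A 5, B 56, D 19, C 76.
C and B advance.
Runoff: C is preferred to B by 81 voters; B by 75.
C wins the runoff.

C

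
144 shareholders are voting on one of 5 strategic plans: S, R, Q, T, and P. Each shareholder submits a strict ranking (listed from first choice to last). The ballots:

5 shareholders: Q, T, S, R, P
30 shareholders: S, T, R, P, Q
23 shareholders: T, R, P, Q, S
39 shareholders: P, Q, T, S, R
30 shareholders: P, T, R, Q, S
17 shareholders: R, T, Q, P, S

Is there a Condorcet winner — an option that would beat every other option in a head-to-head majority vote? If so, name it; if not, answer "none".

T vs S: 114–30 for T.
T vs R: 127–17 for T.
T vs Q: 100–44 for T.
T vs P: 75–69 for T.
T beats every other option head-to-head.

T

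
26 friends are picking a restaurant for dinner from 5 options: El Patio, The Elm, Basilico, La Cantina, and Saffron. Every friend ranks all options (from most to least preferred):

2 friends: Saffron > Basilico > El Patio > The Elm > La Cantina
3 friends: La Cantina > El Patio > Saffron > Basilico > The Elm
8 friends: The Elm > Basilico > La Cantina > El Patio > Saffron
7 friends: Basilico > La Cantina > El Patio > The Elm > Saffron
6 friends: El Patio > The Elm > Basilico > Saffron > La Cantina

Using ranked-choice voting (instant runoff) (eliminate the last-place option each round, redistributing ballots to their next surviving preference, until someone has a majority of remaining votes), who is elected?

Basilico

Round 1: El Patio 6, The Elm 8, Basilico 7, La Cantina 3, Saffron 2. Eliminate Saffron.
Round 2: El Patio 6, The Elm 8, Basilico 9, La Cantina 3. Eliminate La Cantina.
Round 3: El Patio 9, The Elm 8, Basilico 9. Eliminate The Elm.
Round 4: El Patio 9, Basilico 17. Basilico has a majority.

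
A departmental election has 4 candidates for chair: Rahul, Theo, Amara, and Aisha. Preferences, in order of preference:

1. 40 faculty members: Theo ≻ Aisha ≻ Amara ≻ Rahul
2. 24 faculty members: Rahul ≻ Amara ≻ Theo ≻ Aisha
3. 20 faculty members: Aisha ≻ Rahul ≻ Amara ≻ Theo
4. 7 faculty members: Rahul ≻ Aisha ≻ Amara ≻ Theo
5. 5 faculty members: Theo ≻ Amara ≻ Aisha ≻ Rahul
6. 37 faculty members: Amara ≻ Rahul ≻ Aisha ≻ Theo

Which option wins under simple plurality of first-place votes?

First-place votes: Rahul 31, Theo 45, Amara 37, Aisha 20.
Theo has the most first-place votes.

Theo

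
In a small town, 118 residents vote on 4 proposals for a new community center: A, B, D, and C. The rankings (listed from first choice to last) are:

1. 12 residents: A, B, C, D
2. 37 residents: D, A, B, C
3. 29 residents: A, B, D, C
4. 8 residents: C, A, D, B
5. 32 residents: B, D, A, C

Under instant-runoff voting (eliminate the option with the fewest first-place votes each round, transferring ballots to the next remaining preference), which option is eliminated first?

C

Round 1: A 41, B 32, D 37, C 8. Eliminate C.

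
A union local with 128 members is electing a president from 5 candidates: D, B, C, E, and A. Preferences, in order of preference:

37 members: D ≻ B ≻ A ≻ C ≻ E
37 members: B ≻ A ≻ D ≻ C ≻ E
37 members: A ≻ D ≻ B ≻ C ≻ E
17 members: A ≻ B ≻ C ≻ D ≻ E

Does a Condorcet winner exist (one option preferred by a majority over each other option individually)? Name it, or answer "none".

Checking pairwise contests:
A beats D 91–37.
D beats B 74–54.
D beats C 111–17.
D beats E 128–0.
B beats A 74–54.
Every option loses at least one head-to-head, so there is no Condorcet winner.

none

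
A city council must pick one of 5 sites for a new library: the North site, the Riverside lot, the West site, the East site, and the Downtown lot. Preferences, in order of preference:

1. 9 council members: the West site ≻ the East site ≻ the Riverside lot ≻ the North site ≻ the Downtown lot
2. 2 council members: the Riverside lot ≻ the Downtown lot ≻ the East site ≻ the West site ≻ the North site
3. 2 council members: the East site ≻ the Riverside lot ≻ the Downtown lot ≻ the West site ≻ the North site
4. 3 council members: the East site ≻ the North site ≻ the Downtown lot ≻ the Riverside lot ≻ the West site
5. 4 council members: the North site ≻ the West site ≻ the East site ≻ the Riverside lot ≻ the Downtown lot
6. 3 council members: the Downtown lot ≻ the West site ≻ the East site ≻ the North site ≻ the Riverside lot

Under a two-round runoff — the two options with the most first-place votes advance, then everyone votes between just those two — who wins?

the West site

Round 1 first-place votes: the North site 4, the Riverside lot 2, the West site 9, the East site 5, the Downtown lot 3.
the West site and the East site advance.
Runoff: the West site is preferred to the East site by 16 voters; the East site by 7.
the West site wins the runoff.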